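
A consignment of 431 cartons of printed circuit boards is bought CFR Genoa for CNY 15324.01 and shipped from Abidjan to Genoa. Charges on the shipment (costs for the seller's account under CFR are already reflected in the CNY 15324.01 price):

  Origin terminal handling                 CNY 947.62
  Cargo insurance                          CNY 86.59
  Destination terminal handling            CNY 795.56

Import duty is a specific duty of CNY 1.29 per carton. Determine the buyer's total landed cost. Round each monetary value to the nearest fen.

Total landed cost: CNY 16762.15

CFR: the seller pays costs through ocean freight to the destination port, but not insurance.
Already in the invoice (seller's account under CFR): origin terminal — exclude.
CIF value = CFR price + insurance = 15324.01 + 86.59 = 15410.60
Import duty = 431 × 1.29 = 555.99
Buyer bears: insurance 86.59 + destination terminal 795.56 + duty 555.99 = 1438.14
Landed cost = invoice 15324.01 + 1438.14 = 16762.15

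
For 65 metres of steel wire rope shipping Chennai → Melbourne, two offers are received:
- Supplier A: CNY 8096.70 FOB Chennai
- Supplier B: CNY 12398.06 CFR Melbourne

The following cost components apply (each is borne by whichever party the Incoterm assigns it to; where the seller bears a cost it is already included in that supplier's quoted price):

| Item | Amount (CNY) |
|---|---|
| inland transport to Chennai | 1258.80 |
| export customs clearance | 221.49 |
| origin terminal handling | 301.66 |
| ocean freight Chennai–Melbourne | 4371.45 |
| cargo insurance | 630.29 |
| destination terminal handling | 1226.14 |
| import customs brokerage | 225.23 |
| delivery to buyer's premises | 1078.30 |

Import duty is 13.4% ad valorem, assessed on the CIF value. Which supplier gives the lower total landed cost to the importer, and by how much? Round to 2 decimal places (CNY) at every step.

Supplier A (FOB):
CIF value = FOB price + freight + insurance = 8096.70 + 4371.45 + 630.29 = 13098.44
Import duty = 13098.44 × 13.4% = 1755.19
Buyer bears (A): 4371.45 + 630.29 + 1226.14 + 225.23 + 1078.30 = 7531.41
Landed cost (A) = invoice 8096.70 + 7531.41 + duty 1755.19 = 17383.30
Supplier B (CFR):
CIF value = CFR price + insurance = 12398.06 + 630.29 = 13028.35
Import duty = 13028.35 × 13.4% = 1745.80
Buyer bears (B): 630.29 + 1226.14 + 225.23 + 1078.30 = 3159.96
Landed cost (B) = invoice 12398.06 + 3159.96 + duty 1745.80 = 17303.82
Difference = |17383.30 − 17303.82| = 79.48

Supplier B is cheaper by CNY 79.48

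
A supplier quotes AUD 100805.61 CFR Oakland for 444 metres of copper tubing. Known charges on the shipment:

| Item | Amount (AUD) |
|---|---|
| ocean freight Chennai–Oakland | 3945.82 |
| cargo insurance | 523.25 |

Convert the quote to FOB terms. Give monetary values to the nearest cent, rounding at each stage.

FOB price: AUD 96859.79

Not relevant to the conversion: insurance — on the buyer under both terms; not part of either seller's price.
From CFR to FOB, the seller no longer bears: freight.
FOB price = 100805.61 − 3945.82 = 96859.79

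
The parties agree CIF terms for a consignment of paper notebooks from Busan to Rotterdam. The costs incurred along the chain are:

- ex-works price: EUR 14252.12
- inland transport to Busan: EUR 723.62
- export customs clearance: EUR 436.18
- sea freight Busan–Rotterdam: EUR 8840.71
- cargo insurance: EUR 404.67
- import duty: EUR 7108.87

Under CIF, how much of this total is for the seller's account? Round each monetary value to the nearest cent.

CIF: the seller pays costs through ocean freight and marine insurance to the destination port.
Seller's account: goods 14252.12 + inland to port 723.62 + export clearance 436.18 + freight 8840.71 + insurance 404.67 = 24657.30
Buyer's account: duty 7108.87 = 7108.87

Seller's account: EUR 24657.30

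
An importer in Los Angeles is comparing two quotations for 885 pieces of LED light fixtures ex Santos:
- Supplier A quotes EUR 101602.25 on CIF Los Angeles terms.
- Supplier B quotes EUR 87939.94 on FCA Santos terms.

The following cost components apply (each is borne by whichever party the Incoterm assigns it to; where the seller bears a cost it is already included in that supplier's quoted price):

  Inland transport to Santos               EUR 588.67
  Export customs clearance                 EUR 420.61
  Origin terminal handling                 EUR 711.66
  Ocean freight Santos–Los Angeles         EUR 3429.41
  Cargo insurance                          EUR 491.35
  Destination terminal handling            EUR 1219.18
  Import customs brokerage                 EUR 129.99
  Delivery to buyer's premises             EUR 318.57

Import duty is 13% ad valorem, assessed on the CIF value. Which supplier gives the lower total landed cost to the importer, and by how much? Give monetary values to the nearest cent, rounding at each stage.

Supplier A (CIF):
The CIF price already equals the CIF value: 101602.25
Import duty = 101602.25 × 13% = 13208.29
Buyer bears (A): 1219.18 + 129.99 + 318.57 = 1667.74
Landed cost (A) = invoice 101602.25 + 1667.74 + duty 13208.29 = 116478.28
Supplier B (FCA):
CIF value = FCA price + origin terminal + freight + insurance = 87939.94 + 711.66 + 3429.41 + 491.35 = 92572.36
Import duty = 92572.36 × 13% = 12034.41
Buyer bears (B): 711.66 + 3429.41 + 491.35 + 1219.18 + 129.99 + 318.57 = 6300.16
Landed cost (B) = invoice 87939.94 + 6300.16 + duty 12034.41 = 106274.51
Difference = |116478.28 − 106274.51| = 10203.77

Supplier B is cheaper by EUR 10203.77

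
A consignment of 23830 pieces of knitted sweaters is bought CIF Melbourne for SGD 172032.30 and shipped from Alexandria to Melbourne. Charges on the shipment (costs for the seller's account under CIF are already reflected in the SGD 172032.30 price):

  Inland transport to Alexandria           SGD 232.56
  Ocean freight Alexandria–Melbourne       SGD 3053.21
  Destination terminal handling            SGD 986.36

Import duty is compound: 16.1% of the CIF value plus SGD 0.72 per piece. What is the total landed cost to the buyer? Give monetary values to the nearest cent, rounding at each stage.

Total landed cost: SGD 217873.46

CIF: the seller pays costs through ocean freight and marine insurance to the destination port.
Already in the invoice (seller's account under CIF): inland to port, freight — exclude.
The CIF price already equals the CIF value: 172032.30
Ad valorem component: 172032.30 × 16.1% = 27697.20
Specific component: 23830 × 0.72 = 17157.60
Import duty = 27697.20 + 17157.60 = 44854.80
Buyer bears: destination terminal 986.36 + duty 44854.80 = 45841.16
Landed cost = invoice 172032.30 + 45841.16 = 217873.46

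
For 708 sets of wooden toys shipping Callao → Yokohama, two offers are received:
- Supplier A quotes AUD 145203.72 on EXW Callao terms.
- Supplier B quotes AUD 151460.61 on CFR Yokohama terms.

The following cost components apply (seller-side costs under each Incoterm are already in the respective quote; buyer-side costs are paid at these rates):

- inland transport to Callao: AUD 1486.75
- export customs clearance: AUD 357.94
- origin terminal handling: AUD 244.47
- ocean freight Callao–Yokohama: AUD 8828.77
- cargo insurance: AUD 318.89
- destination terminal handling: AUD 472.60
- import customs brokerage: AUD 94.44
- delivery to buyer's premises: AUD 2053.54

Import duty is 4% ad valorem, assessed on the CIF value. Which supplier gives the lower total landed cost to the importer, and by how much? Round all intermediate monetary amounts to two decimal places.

Supplier A (EXW):
CIF value = EXW price + inland to port + export clearance + origin terminal + freight + insurance = 145203.72 + 1486.75 + 357.94 + 244.47 + 8828.77 + 318.89 = 156440.54
Import duty = 156440.54 × 4% = 6257.62
Buyer bears (A): 1486.75 + 357.94 + 244.47 + 8828.77 + 318.89 + 472.60 + 94.44 + 2053.54 = 13857.40
Landed cost (A) = invoice 145203.72 + 13857.40 + duty 6257.62 = 165318.74
Supplier B (CFR):
CIF value = CFR price + insurance = 151460.61 + 318.89 = 151779.50
Import duty = 151779.50 × 4% = 6071.18
Buyer bears (B): 318.89 + 472.60 + 94.44 + 2053.54 = 2939.47
Landed cost (B) = invoice 151460.61 + 2939.47 + duty 6071.18 = 160471.26
Difference = |165318.74 − 160471.26| = 4847.48

Supplier B is cheaper by AUD 4847.48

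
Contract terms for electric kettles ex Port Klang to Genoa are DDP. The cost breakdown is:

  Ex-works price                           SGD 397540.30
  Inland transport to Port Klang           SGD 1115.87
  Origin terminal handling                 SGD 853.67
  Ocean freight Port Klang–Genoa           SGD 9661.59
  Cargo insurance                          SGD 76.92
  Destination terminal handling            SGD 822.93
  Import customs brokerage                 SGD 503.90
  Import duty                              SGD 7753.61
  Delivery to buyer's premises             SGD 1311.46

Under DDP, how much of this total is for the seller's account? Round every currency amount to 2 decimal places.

DDP: the seller bears all costs including import duty.
Seller's account: goods 397540.30 + inland to port 1115.87 + origin terminal 853.67 + freight 9661.59 + insurance 76.92 + destination terminal 822.93 + brokerage 503.90 + duty 7753.61 + delivery 1311.46 = 419640.25
Buyer's account: 0.00

Seller's account: SGD 419640.25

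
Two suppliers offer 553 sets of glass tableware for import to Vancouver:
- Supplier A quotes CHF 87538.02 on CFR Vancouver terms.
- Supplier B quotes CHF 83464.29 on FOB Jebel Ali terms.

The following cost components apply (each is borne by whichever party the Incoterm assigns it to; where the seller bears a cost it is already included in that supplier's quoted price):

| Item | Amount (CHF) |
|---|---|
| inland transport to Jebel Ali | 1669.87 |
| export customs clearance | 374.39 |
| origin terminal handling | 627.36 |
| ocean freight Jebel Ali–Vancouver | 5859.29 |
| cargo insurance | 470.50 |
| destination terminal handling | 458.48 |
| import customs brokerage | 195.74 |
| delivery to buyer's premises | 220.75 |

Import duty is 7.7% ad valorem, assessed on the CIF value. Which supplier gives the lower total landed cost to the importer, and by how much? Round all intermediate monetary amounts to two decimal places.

Supplier A is cheaper by CHF 1923.04

Supplier A (CFR):
CIF value = CFR price + insurance = 87538.02 + 470.50 = 88008.52
Import duty = 88008.52 × 7.7% = 6776.66
Buyer bears (A): 470.50 + 458.48 + 195.74 + 220.75 = 1345.47
Landed cost (A) = invoice 87538.02 + 1345.47 + duty 6776.66 = 95660.15
Supplier B (FOB):
CIF value = FOB price + freight + insurance = 83464.29 + 5859.29 + 470.50 = 89794.08
Import duty = 89794.08 × 7.7% = 6914.14
Buyer bears (B): 5859.29 + 470.50 + 458.48 + 195.74 + 220.75 = 7204.76
Landed cost (B) = invoice 83464.29 + 7204.76 + duty 6914.14 = 97583.19
Difference = |95660.15 − 97583.19| = 1923.04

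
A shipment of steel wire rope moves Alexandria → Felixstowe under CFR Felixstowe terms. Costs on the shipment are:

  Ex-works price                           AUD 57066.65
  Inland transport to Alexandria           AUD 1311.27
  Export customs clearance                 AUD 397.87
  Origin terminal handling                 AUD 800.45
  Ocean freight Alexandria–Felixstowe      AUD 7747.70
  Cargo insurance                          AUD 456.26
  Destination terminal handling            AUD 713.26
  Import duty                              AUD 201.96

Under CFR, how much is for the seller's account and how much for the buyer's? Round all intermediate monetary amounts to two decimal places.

CFR: the seller pays costs through ocean freight to the destination port, but not insurance.
Seller's account: goods 57066.65 + inland to port 1311.27 + export clearance 397.87 + origin terminal 800.45 + freight 7747.70 = 67323.94
Buyer's account: insurance 456.26 + destination terminal 713.26 + duty 201.96 = 1371.48

Seller: AUD 67323.94; buyer: AUD 1371.48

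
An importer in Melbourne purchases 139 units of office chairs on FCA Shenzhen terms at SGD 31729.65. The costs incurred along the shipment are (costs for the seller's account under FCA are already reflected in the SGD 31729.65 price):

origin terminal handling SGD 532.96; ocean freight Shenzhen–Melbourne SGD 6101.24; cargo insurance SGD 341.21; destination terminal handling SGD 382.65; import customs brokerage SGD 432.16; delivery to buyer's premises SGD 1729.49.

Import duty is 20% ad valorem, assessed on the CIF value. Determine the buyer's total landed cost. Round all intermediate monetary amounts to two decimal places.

Total landed cost: SGD 48990.37

FCA: the seller delivers export-cleared goods to the carrier; the buyer bears costs from that point.
CIF value = FCA price + origin terminal + freight + insurance = 31729.65 + 532.96 + 6101.24 + 341.21 = 38705.06
Import duty = 38705.06 × 20% = 7741.01
Buyer bears: origin terminal 532.96 + freight 6101.24 + insurance 341.21 + destination terminal 382.65 + brokerage 432.16 + delivery 1729.49 + duty 7741.01 = 17260.72
Landed cost = invoice 31729.65 + 17260.72 = 48990.37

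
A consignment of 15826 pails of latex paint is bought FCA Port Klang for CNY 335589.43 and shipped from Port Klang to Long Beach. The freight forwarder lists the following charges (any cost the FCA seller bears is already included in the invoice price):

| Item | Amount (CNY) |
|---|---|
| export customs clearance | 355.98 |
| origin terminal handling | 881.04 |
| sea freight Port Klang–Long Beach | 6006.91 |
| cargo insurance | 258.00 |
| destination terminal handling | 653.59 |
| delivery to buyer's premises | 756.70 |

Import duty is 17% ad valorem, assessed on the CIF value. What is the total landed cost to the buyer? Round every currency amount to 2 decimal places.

Total landed cost: CNY 402410.68

FCA: the seller delivers export-cleared goods to the carrier; the buyer bears costs from that point.
Already in the invoice (seller's account under FCA): export clearance — exclude.
CIF value = FCA price + origin terminal + freight + insurance = 335589.43 + 881.04 + 6006.91 + 258.00 = 342735.38
Import duty = 342735.38 × 17% = 58265.01
Buyer bears: origin terminal 881.04 + freight 6006.91 + insurance 258.00 + destination terminal 653.59 + delivery 756.70 + duty 58265.01 = 66821.25
Landed cost = invoice 335589.43 + 66821.25 = 402410.68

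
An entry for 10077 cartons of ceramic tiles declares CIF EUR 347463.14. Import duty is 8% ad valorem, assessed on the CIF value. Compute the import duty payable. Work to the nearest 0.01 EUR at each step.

Import duty: EUR 27797.05

Import duty = 347463.14 × 8% = 27797.05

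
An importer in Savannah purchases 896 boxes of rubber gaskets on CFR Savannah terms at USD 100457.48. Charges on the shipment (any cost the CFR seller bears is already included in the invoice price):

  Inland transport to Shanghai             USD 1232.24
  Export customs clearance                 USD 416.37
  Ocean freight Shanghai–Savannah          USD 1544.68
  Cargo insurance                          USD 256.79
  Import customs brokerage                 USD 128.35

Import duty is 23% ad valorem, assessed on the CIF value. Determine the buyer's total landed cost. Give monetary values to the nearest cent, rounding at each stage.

CFR: the seller pays costs through ocean freight to the destination port, but not insurance.
Already in the invoice (seller's account under CFR): inland to port, export clearance, freight — exclude.
CIF value = CFR price + insurance = 100457.48 + 256.79 = 100714.27
Import duty = 100714.27 × 23% = 23164.28
Buyer bears: insurance 256.79 + brokerage 128.35 + duty 23164.28 = 23549.42
Landed cost = invoice 100457.48 + 23549.42 = 124006.90

Total landed cost: USD 124006.90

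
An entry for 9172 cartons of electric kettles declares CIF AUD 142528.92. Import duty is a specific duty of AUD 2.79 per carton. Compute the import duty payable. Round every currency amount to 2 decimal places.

Import duty = 9172 × 2.79 = 25589.88

Import duty: AUD 25589.88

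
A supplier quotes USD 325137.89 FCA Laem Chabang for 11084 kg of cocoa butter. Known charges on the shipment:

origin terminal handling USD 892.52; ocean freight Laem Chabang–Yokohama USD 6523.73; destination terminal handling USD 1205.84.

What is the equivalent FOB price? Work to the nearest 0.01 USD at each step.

FOB price: USD 326030.41

Not relevant to the conversion: freight, destination terminal — on the buyer under both terms; not part of either seller's price.
From FCA to FOB, the seller additionally bears: origin terminal.
FOB price = 325137.89 + 892.52 = 326030.41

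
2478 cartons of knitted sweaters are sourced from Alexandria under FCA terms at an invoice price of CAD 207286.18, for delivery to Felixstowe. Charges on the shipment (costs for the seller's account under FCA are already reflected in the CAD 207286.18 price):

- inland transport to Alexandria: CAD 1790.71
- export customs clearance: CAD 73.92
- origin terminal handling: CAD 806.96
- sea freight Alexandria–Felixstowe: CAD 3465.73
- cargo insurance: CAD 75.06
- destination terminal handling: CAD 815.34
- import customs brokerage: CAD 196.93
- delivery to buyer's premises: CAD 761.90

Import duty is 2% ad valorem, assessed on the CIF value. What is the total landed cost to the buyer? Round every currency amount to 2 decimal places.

Total landed cost: CAD 217640.78

FCA: the seller delivers export-cleared goods to the carrier; the buyer bears costs from that point.
Already in the invoice (seller's account under FCA): inland to port, export clearance — exclude.
CIF value = FCA price + origin terminal + freight + insurance = 207286.18 + 806.96 + 3465.73 + 75.06 = 211633.93
Import duty = 211633.93 × 2% = 4232.68
Buyer bears: origin terminal 806.96 + freight 3465.73 + insurance 75.06 + destination terminal 815.34 + brokerage 196.93 + delivery 761.90 + duty 4232.68 = 10354.60
Landed cost = invoice 207286.18 + 10354.60 = 217640.78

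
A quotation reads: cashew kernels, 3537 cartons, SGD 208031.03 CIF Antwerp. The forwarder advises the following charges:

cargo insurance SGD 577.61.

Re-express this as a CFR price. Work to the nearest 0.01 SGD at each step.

From CIF to CFR, the seller no longer bears: insurance.
CFR price = 208031.03 − 577.61 = 207453.42

CFR price: SGD 207453.42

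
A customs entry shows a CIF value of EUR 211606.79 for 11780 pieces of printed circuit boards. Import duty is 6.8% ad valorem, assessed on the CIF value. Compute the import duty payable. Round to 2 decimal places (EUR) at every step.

Import duty = 211606.79 × 6.8% = 14389.26

Import duty: EUR 14389.26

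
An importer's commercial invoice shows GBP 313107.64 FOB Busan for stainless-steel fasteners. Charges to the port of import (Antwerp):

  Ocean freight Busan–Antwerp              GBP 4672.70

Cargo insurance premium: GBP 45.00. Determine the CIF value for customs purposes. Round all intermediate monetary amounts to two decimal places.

CIF value: GBP 317825.34

CIF = FOB price + freight + insurance
CIF = 313107.64 + 4672.70 + 45.00 = 317825.34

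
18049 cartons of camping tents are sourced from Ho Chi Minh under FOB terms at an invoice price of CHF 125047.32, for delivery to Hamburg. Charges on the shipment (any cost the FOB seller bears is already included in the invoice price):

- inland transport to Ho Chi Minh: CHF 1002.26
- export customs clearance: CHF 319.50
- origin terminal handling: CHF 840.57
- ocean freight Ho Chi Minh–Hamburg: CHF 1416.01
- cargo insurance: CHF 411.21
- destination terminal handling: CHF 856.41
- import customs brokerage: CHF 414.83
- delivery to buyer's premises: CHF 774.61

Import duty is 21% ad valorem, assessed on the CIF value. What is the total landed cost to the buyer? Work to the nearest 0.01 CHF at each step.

Total landed cost: CHF 155564.04

FOB: the seller bears costs until goods are on board at the origin port; the buyer bears freight, insurance and all costs thereafter.
Already in the invoice (seller's account under FOB): inland to port, export clearance, origin terminal — exclude.
CIF value = FOB price + freight + insurance = 125047.32 + 1416.01 + 411.21 = 126874.54
Import duty = 126874.54 × 21% = 26643.65
Buyer bears: freight 1416.01 + insurance 411.21 + destination terminal 856.41 + brokerage 414.83 + delivery 774.61 + duty 26643.65 = 30516.72
Landed cost = invoice 125047.32 + 30516.72 = 155564.04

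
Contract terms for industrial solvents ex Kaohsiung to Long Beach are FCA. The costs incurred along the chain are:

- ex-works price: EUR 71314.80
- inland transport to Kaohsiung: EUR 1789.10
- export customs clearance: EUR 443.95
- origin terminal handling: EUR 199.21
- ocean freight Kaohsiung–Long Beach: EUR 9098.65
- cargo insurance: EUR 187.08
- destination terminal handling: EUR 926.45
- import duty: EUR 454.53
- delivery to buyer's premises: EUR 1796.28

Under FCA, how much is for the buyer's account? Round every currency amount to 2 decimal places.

FCA: the seller delivers export-cleared goods to the carrier; the buyer bears costs from that point.
Seller's account: goods 71314.80 + inland to port 1789.10 + export clearance 443.95 = 73547.85
Buyer's account: origin terminal 199.21 + freight 9098.65 + insurance 187.08 + destination terminal 926.45 + duty 454.53 + delivery 1796.28 = 12662.20

Buyer's account: EUR 12662.20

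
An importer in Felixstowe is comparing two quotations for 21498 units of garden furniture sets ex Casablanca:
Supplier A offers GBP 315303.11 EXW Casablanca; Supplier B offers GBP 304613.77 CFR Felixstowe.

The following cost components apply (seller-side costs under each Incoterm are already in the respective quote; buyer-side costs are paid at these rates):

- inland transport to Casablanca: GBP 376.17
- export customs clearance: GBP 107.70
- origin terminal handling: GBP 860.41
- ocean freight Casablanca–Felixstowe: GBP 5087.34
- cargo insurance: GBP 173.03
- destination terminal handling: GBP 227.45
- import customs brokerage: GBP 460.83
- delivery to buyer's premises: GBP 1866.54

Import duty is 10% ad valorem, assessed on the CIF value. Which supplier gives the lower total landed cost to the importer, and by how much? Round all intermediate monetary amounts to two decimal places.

Supplier A (EXW):
CIF value = EXW price + inland to port + export clearance + origin terminal + freight + insurance = 315303.11 + 376.17 + 107.70 + 860.41 + 5087.34 + 173.03 = 321907.76
Import duty = 321907.76 × 10% = 32190.78
Buyer bears (A): 376.17 + 107.70 + 860.41 + 5087.34 + 173.03 + 227.45 + 460.83 + 1866.54 = 9159.47
Landed cost (A) = invoice 315303.11 + 9159.47 + duty 32190.78 = 356653.36
Supplier B (CFR):
CIF value = CFR price + insurance = 304613.77 + 173.03 = 304786.80
Import duty = 304786.80 × 10% = 30478.68
Buyer bears (B): 173.03 + 227.45 + 460.83 + 1866.54 = 2727.85
Landed cost (B) = invoice 304613.77 + 2727.85 + duty 30478.68 = 337820.30
Difference = |356653.36 − 337820.30| = 18833.06

Supplier B is cheaper by GBP 18833.06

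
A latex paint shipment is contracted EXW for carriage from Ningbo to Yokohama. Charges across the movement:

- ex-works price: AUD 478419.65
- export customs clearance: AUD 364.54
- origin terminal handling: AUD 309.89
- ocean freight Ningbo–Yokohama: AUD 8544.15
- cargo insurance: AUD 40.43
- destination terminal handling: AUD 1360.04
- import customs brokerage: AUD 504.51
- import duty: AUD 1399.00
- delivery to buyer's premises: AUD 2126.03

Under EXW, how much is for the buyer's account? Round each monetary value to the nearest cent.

Buyer's account: AUD 14648.59

EXW: the seller makes goods available at their premises; the buyer bears all onward costs.
Seller's account: goods 478419.65 = 478419.65
Buyer's account: export clearance 364.54 + origin terminal 309.89 + freight 8544.15 + insurance 40.43 + destination terminal 1360.04 + brokerage 504.51 + duty 1399.00 + delivery 2126.03 = 14648.59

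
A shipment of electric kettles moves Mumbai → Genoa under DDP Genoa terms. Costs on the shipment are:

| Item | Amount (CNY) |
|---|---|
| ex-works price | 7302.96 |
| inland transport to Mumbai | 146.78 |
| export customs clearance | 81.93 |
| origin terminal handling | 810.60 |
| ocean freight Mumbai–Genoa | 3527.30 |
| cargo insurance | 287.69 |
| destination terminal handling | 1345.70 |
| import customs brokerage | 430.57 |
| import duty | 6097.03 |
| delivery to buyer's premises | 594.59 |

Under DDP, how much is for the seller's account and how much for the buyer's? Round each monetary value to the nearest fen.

Seller: CNY 20625.15; buyer: CNY 0.00

DDP: the seller bears all costs including import duty.
Seller's account: goods 7302.96 + inland to port 146.78 + export clearance 81.93 + origin terminal 810.60 + freight 3527.30 + insurance 287.69 + destination terminal 1345.70 + brokerage 430.57 + duty 6097.03 + delivery 594.59 = 20625.15
Buyer's account: 0.00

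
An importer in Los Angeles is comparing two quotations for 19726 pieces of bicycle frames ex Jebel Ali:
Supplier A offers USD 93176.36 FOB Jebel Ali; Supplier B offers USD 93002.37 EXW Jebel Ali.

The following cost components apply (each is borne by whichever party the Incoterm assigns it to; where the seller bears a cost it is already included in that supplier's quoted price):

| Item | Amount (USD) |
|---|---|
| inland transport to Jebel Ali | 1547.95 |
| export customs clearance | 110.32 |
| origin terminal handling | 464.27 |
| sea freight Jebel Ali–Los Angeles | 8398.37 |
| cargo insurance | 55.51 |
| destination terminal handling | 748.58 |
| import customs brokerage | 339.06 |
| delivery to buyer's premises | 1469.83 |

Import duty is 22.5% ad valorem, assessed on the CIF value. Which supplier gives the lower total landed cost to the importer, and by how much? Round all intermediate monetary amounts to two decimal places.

Supplier A is cheaper by USD 2386.98

Supplier A (FOB):
CIF value = FOB price + freight + insurance = 93176.36 + 8398.37 + 55.51 = 101630.24
Import duty = 101630.24 × 22.5% = 22866.80
Buyer bears (A): 8398.37 + 55.51 + 748.58 + 339.06 + 1469.83 = 11011.35
Landed cost (A) = invoice 93176.36 + 11011.35 + duty 22866.80 = 127054.51
Supplier B (EXW):
CIF value = EXW price + inland to port + export clearance + origin terminal + freight + insurance = 93002.37 + 1547.95 + 110.32 + 464.27 + 8398.37 + 55.51 = 103578.79
Import duty = 103578.79 × 22.5% = 23305.23
Buyer bears (B): 1547.95 + 110.32 + 464.27 + 8398.37 + 55.51 + 748.58 + 339.06 + 1469.83 = 13133.89
Landed cost (B) = invoice 93002.37 + 13133.89 + duty 23305.23 = 129441.49
Difference = |127054.51 − 129441.49| = 2386.98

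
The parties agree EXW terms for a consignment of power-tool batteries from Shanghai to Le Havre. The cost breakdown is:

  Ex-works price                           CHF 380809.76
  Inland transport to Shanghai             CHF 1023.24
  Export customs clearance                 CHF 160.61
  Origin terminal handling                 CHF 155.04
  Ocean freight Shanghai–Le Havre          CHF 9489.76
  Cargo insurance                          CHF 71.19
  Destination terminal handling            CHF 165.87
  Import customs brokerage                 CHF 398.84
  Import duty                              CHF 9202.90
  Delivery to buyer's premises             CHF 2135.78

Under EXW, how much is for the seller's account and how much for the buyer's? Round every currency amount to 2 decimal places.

EXW: the seller makes goods available at their premises; the buyer bears all onward costs.
Seller's account: goods 380809.76 = 380809.76
Buyer's account: inland to port 1023.24 + export clearance 160.61 + origin terminal 155.04 + freight 9489.76 + insurance 71.19 + destination terminal 165.87 + brokerage 398.84 + duty 9202.90 + delivery 2135.78 = 22803.23

Seller: CHF 380809.76; buyer: CHF 22803.23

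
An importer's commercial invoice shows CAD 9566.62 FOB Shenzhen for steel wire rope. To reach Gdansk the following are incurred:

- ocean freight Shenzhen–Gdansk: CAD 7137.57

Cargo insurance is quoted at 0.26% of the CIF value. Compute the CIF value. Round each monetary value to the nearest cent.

Let C be the CIF value. C = FOB price + freight + 0.26% × C
C − 0.26% × C = 9566.62 + 7137.57
0.9974 × C = 16704.19
C = 16704.19 / 0.9974 = 16747.73
Insurance premium = 0.26% × 16747.73 = 43.54

CIF value: CAD 16747.73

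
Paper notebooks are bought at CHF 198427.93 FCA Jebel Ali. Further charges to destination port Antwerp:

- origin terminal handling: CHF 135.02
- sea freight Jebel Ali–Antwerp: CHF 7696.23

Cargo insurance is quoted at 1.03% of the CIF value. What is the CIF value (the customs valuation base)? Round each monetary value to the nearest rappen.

Let C be the CIF value. C = FCA price + pre-shipment costs + freight + 1.03% × C
C − 1.03% × C = 198427.93 + 135.02 + 7696.23
0.9897 × C = 206259.18
C = 206259.18 / 0.9897 = 208405.76
Insurance premium = 1.03% × 208405.76 = 2146.58

CIF value: CHF 208405.76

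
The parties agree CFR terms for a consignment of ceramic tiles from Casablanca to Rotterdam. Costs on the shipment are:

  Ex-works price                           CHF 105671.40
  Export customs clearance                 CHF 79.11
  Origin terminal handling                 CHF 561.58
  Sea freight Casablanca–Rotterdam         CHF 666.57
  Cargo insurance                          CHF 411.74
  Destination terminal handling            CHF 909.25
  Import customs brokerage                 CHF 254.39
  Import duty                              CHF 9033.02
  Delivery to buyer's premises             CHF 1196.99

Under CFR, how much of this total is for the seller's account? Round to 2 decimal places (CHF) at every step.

CFR: the seller pays costs through ocean freight to the destination port, but not insurance.
Seller's account: goods 105671.40 + export clearance 79.11 + origin terminal 561.58 + freight 666.57 = 106978.66
Buyer's account: insurance 411.74 + destination terminal 909.25 + brokerage 254.39 + duty 9033.02 + delivery 1196.99 = 11805.39

Seller's account: CHF 106978.66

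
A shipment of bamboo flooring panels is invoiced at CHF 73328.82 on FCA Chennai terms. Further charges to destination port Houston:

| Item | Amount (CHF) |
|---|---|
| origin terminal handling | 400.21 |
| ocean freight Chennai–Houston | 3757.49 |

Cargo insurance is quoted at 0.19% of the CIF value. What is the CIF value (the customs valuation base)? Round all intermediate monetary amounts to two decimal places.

CIF value: CHF 77634.02

Let C be the CIF value. C = FCA price + pre-shipment costs + freight + 0.19% × C
C − 0.19% × C = 73328.82 + 400.21 + 3757.49
0.9981 × C = 77486.52
C = 77486.52 / 0.9981 = 77634.02
Insurance premium = 0.19% × 77634.02 = 147.50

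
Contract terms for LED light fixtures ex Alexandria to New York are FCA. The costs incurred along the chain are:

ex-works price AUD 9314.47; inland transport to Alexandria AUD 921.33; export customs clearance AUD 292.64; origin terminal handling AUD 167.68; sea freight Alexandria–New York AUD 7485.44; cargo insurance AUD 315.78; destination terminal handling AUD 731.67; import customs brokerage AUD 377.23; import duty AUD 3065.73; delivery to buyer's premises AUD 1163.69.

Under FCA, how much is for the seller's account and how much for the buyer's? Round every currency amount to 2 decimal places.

FCA: the seller delivers export-cleared goods to the carrier; the buyer bears costs from that point.
Seller's account: goods 9314.47 + inland to port 921.33 + export clearance 292.64 = 10528.44
Buyer's account: origin terminal 167.68 + freight 7485.44 + insurance 315.78 + destination terminal 731.67 + brokerage 377.23 + duty 3065.73 + delivery 1163.69 = 13307.22

Seller: AUD 10528.44; buyer: AUD 13307.22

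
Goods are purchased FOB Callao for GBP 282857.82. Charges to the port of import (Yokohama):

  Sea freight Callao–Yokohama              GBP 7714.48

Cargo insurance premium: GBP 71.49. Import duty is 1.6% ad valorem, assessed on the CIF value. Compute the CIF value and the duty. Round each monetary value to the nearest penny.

CIF value: GBP 290643.79; import duty: GBP 4650.30

CIF = FOB price + freight + insurance
CIF = 282857.82 + 7714.48 + 71.49 = 290643.79
Import duty = 290643.79 × 1.6% = 4650.30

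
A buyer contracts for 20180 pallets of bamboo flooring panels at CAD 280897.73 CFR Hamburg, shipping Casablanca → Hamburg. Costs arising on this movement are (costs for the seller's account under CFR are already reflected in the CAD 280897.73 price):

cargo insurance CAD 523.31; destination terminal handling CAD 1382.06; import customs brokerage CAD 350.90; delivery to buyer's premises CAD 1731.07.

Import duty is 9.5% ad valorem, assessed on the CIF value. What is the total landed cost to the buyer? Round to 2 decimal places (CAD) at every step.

Total landed cost: CAD 311620.07

CFR: the seller pays costs through ocean freight to the destination port, but not insurance.
CIF value = CFR price + insurance = 280897.73 + 523.31 = 281421.04
Import duty = 281421.04 × 9.5% = 26735.00
Buyer bears: insurance 523.31 + destination terminal 1382.06 + brokerage 350.90 + delivery 1731.07 + duty 26735.00 = 30722.34
Landed cost = invoice 280897.73 + 30722.34 = 311620.07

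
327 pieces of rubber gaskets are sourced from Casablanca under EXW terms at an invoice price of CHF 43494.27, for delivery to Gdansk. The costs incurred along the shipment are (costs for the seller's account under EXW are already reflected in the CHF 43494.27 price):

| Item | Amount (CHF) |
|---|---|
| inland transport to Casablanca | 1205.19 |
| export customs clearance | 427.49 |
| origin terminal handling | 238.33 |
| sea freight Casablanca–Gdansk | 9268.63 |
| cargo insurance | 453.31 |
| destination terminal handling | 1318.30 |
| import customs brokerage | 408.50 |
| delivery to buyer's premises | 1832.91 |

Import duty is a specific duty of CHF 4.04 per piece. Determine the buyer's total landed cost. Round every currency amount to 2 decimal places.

EXW: the seller makes goods available at their premises; the buyer bears all onward costs.
CIF value = EXW price + inland to port + export clearance + origin terminal + freight + insurance = 43494.27 + 1205.19 + 427.49 + 238.33 + 9268.63 + 453.31 = 55087.22
Import duty = 327 × 4.04 = 1321.08
Buyer bears: inland to port 1205.19 + export clearance 427.49 + origin terminal 238.33 + freight 9268.63 + insurance 453.31 + destination terminal 1318.30 + brokerage 408.50 + delivery 1832.91 + duty 1321.08 = 16473.74
Landed cost = invoice 43494.27 + 16473.74 = 59968.01

Total landed cost: CHF 59968.01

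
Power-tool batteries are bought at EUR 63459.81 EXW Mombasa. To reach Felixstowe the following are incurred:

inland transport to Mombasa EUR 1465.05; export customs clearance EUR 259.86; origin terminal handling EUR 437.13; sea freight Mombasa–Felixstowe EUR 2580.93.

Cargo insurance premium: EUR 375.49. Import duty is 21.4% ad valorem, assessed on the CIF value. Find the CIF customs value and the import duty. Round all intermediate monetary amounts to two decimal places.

CIF value: EUR 68578.27; import duty: EUR 14675.75

CIF = EXW price + pre-shipment costs + freight + insurance
CIF = 63459.81 + 1465.05 + 259.86 + 437.13 + 2580.93 + 375.49 = 68578.27
Import duty = 68578.27 × 21.4% = 14675.75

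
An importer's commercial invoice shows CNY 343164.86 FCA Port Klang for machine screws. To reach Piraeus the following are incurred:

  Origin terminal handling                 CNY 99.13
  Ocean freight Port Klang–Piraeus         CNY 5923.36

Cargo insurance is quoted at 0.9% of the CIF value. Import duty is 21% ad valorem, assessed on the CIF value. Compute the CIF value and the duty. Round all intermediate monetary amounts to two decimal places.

Let C be the CIF value. C = FCA price + pre-shipment costs + freight + 0.9% × C
C − 0.9% × C = 343164.86 + 99.13 + 5923.36
0.991 × C = 349187.35
C = 349187.35 / 0.991 = 352358.58
Insurance premium = 0.9% × 352358.58 = 3171.23
Import duty = 352358.58 × 21% = 73995.30

CIF value: CNY 352358.58; import duty: CNY 73995.30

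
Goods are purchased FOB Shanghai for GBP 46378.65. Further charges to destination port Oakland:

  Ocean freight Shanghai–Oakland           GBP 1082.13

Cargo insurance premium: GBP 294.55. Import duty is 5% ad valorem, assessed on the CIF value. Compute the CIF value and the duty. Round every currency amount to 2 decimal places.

CIF = FOB price + freight + insurance
CIF = 46378.65 + 1082.13 + 294.55 = 47755.33
Import duty = 47755.33 × 5% = 2387.77

CIF value: GBP 47755.33; import duty: GBP 2387.77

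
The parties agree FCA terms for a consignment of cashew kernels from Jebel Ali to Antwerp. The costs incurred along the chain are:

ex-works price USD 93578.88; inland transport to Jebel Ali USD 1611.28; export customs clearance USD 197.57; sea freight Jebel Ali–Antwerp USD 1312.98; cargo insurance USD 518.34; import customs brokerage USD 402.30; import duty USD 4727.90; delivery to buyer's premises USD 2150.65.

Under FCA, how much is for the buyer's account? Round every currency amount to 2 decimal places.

Buyer's account: USD 9112.17

FCA: the seller delivers export-cleared goods to the carrier; the buyer bears costs from that point.
Seller's account: goods 93578.88 + inland to port 1611.28 + export clearance 197.57 = 95387.73
Buyer's account: freight 1312.98 + insurance 518.34 + brokerage 402.30 + duty 4727.90 + delivery 2150.65 = 9112.17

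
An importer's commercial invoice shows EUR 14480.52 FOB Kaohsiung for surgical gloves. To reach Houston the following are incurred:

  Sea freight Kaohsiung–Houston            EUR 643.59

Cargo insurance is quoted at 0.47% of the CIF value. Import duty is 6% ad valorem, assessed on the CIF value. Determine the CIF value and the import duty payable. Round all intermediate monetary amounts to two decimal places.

Let C be the CIF value. C = FOB price + freight + 0.47% × C
C − 0.47% × C = 14480.52 + 643.59
0.9953 × C = 15124.11
C = 15124.11 / 0.9953 = 15195.53
Insurance premium = 0.47% × 15195.53 = 71.42
Import duty = 15195.53 × 6% = 911.73

CIF value: EUR 15195.53; import duty: EUR 911.73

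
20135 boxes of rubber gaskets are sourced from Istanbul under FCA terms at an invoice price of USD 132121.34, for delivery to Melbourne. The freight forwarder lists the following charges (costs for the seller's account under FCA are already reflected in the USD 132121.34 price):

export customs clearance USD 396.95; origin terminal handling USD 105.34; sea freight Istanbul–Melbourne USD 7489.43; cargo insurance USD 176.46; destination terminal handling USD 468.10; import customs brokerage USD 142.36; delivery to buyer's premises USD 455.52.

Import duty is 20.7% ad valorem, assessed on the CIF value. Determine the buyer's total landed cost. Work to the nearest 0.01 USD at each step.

FCA: the seller delivers export-cleared goods to the carrier; the buyer bears costs from that point.
Already in the invoice (seller's account under FCA): export clearance — exclude.
CIF value = FCA price + origin terminal + freight + insurance = 132121.34 + 105.34 + 7489.43 + 176.46 = 139892.57
Import duty = 139892.57 × 20.7% = 28957.76
Buyer bears: origin terminal 105.34 + freight 7489.43 + insurance 176.46 + destination terminal 468.10 + brokerage 142.36 + delivery 455.52 + duty 28957.76 = 37794.97
Landed cost = invoice 132121.34 + 37794.97 = 169916.31

Total landed cost: USD 169916.31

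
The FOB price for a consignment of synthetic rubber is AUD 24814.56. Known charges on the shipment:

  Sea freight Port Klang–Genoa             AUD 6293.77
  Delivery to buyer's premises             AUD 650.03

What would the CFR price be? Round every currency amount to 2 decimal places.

Not relevant to the conversion: delivery — on the buyer under both terms; not part of either seller's price.
From FOB to CFR, the seller additionally bears: freight.
CFR price = 24814.56 + 6293.77 = 31108.33

CFR price: AUD 31108.33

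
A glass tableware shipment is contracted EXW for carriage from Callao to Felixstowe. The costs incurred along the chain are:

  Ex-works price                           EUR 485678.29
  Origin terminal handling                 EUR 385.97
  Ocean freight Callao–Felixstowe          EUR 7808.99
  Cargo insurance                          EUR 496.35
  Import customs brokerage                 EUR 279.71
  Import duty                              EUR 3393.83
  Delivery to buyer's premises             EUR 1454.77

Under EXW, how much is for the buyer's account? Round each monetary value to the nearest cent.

EXW: the seller makes goods available at their premises; the buyer bears all onward costs.
Seller's account: goods 485678.29 = 485678.29
Buyer's account: origin terminal 385.97 + freight 7808.99 + insurance 496.35 + brokerage 279.71 + duty 3393.83 + delivery 1454.77 = 13819.62

Buyer's account: EUR 13819.62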